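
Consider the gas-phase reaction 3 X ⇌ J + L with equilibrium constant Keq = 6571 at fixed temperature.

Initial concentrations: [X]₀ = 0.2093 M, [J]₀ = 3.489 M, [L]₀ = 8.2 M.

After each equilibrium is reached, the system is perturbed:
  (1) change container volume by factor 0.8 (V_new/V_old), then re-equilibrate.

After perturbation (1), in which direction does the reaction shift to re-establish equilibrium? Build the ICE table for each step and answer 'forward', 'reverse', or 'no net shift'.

Q₀ = 3120 vs Keq = 6571 ⇒ Q<K, forward
Step 1:
                  X         J         L
  I          0.2093     3.489       8.2
  C        -0.04567   0.01522   0.01522
  E          0.1636     3.504     8.215
  solve Keq expr → x = 0.01522; check Q = 6571
Then change container volume by factor 0.8 (V_new/V_old).
Step 2:
                  X         J         L
  I          0.2045      4.38     10.27
  C        -0.01456  0.004854  0.004854
  E            0.19     4.385     10.27
  solve Keq expr → x = 0.004854; check Q = 6571

Direction: forward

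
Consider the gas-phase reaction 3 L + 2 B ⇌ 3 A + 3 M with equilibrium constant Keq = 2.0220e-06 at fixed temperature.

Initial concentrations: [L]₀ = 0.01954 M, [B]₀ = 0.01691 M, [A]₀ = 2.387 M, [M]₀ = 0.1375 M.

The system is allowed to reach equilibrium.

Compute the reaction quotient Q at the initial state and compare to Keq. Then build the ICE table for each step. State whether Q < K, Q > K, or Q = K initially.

Q₀ = 1.6573e+07; Q > K (proceeds reverse)

Q₀ = 1.6573e+07 vs Keq = 2.0220e-06 ⇒ Q>K, reverse
Step 1:
                  L         B         A         M
  init      0.01954   0.01691     2.387    0.1375
  Δ          0.1373   0.09153   -0.1373   -0.1373
  eq         0.1568    0.1084      2.25 2.0047e-04
  solve Keq expr → x = -0.04577; check Q = 2.0220e-06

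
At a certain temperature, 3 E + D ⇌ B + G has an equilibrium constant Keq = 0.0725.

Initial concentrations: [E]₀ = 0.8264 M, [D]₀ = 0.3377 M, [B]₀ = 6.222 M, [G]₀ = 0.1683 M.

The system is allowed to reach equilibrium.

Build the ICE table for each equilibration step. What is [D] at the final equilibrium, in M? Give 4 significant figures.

Q₀ = 5.494 vs Keq = 0.0725 ⇒ Q>K, reverse
Step 1:
                    E           D           B           G
  Initial      0.8264      0.3377       6.222      0.1683
  Change       0.4667      0.1556     -0.1556     -0.1556
  Equil         1.293      0.4933       6.066     0.01274
  solve Keq expr → x = -0.1556; check Q = 0.0725

[D]_eq = 0.4933 M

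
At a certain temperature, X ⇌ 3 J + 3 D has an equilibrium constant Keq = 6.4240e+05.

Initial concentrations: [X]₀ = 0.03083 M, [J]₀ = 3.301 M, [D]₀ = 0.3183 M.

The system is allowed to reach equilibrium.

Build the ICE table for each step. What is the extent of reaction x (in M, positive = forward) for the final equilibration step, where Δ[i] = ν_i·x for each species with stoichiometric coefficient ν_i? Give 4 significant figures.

x = 0.03083 M

Q₀ = 37.62 vs Keq = 6.4240e+05 ⇒ Q<K, forward
Step 1:
                   X          J          D
  I          0.03083      3.301     0.3183
  C         -0.03083    0.09248    0.09248
  E       4.2165e-06      3.393     0.4108
  solve Keq expr → x = 0.03083; check Q = 6.4240e+05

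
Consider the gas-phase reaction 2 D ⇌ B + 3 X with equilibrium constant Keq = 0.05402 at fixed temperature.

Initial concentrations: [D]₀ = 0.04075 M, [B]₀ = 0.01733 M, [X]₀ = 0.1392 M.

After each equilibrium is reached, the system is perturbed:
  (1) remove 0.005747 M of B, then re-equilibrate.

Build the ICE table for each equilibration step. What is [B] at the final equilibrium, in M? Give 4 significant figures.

[B]_eq = 0.01588 M

Q₀ = 0.02815 vs Keq = 0.05402 ⇒ Q<K, forward
Step 1:
                   D          B          X
  I          0.04075    0.01733     0.1392
  C        -0.005873   0.002936   0.008809
  E          0.03488    0.02027      0.148
  solve Keq expr → x = 0.002936; check Q = 0.05402
Then remove 0.005747 M of B.
Step 2:
                   D          B          X
  I          0.03488    0.01452      0.148
  C         -0.00272    0.00136    0.00408
  E          0.03216    0.01588     0.1521
  solve Keq expr → x = 0.00136; check Q = 0.05402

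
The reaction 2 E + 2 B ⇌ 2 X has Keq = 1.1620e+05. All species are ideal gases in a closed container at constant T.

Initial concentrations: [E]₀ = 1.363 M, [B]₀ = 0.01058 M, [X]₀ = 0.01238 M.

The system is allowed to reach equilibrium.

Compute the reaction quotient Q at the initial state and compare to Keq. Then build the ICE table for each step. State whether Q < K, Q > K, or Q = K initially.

Q₀ = 0.737; Q < K (proceeds forward)

Q₀ = 0.737 vs Keq = 1.1620e+05 ⇒ Q<K, forward
Step 1:
                  E         B         X
  init        1.363   0.01058   0.01238
  Δ        -0.01053  -0.01053   0.01053
  eq          1.352 4.9694e-05   0.02291
  solve Keq expr → x = 0.005265; check Q = 1.1620e+05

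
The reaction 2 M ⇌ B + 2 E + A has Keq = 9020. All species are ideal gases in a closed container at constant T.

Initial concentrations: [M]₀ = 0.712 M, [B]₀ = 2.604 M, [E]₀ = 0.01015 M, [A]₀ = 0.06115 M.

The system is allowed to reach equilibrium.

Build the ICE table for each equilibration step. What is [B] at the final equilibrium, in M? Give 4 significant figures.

Q₀ = 3.2360e-05 vs Keq = 9020 ⇒ Q<K, forward
Step 1:
                  M         B         E         A
  I           0.712     2.604   0.01015   0.06115
  C         -0.7037    0.3518    0.7037    0.3518
  E        0.008305     2.956    0.7138     0.413
  solve Keq expr → x = 0.3518; check Q = 9020

[B]_eq = 2.956 M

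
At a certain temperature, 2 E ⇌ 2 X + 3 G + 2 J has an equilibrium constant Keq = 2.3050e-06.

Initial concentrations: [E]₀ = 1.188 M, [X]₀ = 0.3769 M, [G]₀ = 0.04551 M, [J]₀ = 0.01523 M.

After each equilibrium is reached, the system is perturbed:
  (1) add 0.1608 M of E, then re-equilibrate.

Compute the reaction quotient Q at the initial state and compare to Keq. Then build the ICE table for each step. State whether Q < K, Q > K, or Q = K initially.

Q₀ = 2.2006e-09 vs Keq = 2.3050e-06 ⇒ Q<K, forward
Step 1:
                    E           X           G           J
  init          1.188      0.3769     0.04551     0.01523
  Δ          -0.06133     0.06133     0.09199     0.06133
  eq            1.127      0.4382      0.1375     0.07656
  solve Keq expr → x = 0.03066; check Q = 2.3050e-06
Then add 0.1608 M of E.
Step 2:
                    E           X           G           J
  init          1.287      0.4382      0.1375     0.07656
  Δ           -0.0042      0.0042      0.0063      0.0042
  eq            1.283      0.4424      0.1438     0.08076
  solve Keq expr → x = 0.0021; check Q = 2.3050e-06

Q₀ = 2.2006e-09; Q < K (proceeds forward)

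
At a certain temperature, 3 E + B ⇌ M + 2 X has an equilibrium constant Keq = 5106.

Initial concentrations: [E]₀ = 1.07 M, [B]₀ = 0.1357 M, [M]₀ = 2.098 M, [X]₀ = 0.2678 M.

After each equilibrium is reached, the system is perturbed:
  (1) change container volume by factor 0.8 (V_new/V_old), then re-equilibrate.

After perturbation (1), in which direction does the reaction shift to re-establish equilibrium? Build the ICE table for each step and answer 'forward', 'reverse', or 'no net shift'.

Direction: forward

Q₀ = 0.9051 vs Keq = 5106 ⇒ Q<K, forward
Step 1:
                    E           B           M           X
  I              1.07      0.1357       2.098      0.2678
  C           -0.4058     -0.1353      0.1353      0.2705
  E            0.6642  4.3259e-04       2.233      0.5383
  solve Keq expr → x = 0.1353; check Q = 5106
Then change container volume by factor 0.8 (V_new/V_old).
Step 2:
                    E           B           M           X
  I            0.8302  5.4073e-04       2.792      0.6729
  C       -3.2205e-04 -1.0735e-04  1.0735e-04  2.1470e-04
  E            0.8299  4.3338e-04       2.792      0.6731
  solve Keq expr → x = 1.0735e-04; check Q = 5106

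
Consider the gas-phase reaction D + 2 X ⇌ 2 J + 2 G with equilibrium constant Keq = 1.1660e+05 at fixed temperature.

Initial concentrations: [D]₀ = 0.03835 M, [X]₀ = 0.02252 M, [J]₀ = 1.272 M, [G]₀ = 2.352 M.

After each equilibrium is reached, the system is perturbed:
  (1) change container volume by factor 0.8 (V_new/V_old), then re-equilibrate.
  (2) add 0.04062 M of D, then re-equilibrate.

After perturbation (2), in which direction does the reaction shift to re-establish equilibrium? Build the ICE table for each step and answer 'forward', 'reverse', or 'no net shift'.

Q₀ = 4.6020e+05 vs Keq = 1.1660e+05 ⇒ Q>K, reverse
Step 1:
                  D         X         J         G
  Initial   0.03835   0.02252     1.272     2.352
  Change   0.008551    0.0171   -0.0171   -0.0171
  Equil      0.0469   0.03962     1.255     2.335
  solve Keq expr → x = -0.008551; check Q = 1.1660e+05
Then change container volume by factor 0.8 (V_new/V_old).
Step 2:
                  D         X         J         G
  Initial   0.05863   0.04953     1.569     2.919
  Change   0.002279  0.004558 -0.004558 -0.004558
  Equil     0.06091   0.05409     1.564     2.914
  solve Keq expr → x = -0.002279; check Q = 1.1660e+05
Then add 0.04062 M of D.
Step 3:
                  D         X         J         G
  Initial    0.1015   0.05409     1.564     2.914
  Change  -0.005303  -0.01061   0.01061   0.01061
  Equil     0.09622   0.04348     1.575     2.925
  solve Keq expr → x = 0.005303; check Q = 1.1660e+05

Direction: forward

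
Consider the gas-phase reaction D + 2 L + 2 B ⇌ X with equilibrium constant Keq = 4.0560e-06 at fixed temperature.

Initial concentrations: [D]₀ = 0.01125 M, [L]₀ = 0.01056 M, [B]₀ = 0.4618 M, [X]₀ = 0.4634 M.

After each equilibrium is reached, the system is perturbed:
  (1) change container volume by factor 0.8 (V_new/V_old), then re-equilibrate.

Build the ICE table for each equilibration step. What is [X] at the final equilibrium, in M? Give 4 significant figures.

Q₀ = 1.7321e+06 vs Keq = 4.0560e-06 ⇒ Q>K, reverse
Step 1:
                   D          L          B          X
  I          0.01125    0.01056     0.4618     0.4634
  C           0.4634     0.9268     0.9268    -0.4634
  E           0.4746     0.9374      1.389 3.2616e-06
  solve Keq expr → x = -0.4634; check Q = 4.0560e-06
Then change container volume by factor 0.8 (V_new/V_old).
Step 2:
                   D          L          B          X
  I           0.5933      1.172      1.736 4.0770e-06
  C       -5.8761e-06 -1.1752e-05 -1.1752e-05 5.8761e-06
  E           0.5933      1.172      1.736 9.9531e-06
  solve Keq expr → x = 5.8761e-06; check Q = 4.0560e-06

[X]_eq = 9.9531e-06 M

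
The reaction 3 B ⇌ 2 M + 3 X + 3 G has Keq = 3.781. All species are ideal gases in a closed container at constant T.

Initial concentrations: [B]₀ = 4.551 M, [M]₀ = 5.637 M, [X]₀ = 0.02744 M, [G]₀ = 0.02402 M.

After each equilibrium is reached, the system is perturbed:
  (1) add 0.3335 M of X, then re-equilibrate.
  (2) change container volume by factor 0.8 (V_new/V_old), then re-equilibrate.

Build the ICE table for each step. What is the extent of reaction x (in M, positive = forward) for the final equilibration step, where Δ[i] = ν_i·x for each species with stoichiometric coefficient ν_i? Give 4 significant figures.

Q₀ = 9.6527e-11 vs Keq = 3.781 ⇒ Q<K, forward
Step 1:
                    B           M           X           G
  init          4.551       5.637     0.02744     0.02402
  Δ            -1.202      0.8014       1.202       1.202
  eq            3.349       6.438        1.23       1.226
  solve Keq expr → x = 0.4007; check Q = 3.781
Then add 0.3335 M of X.
Step 2:
                    B           M           X           G
  init          3.349       6.438       1.563       1.226
  Δ            0.1269    -0.08462     -0.1269     -0.1269
  eq            3.476       6.354       1.436       1.099
  solve Keq expr → x = -0.04231; check Q = 3.781
Then change container volume by factor 0.8 (V_new/V_old).
Step 3:
                    B           M           X           G
  init          4.345       7.942       1.795       1.374
  Δ            0.2227     -0.1485     -0.2227     -0.2227
  eq            4.568       7.794       1.572       1.151
  solve Keq expr → x = -0.07424; check Q = 3.781

x = -0.07424 M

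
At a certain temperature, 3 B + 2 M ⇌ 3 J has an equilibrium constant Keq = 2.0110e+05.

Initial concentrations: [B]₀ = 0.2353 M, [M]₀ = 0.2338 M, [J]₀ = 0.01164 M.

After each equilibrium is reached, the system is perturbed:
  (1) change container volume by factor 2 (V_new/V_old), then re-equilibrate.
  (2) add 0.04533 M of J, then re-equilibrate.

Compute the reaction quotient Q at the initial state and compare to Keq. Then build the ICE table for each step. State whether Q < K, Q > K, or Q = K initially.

Q₀ = 0.002215 vs Keq = 2.0110e+05 ⇒ Q<K, forward
Step 1:
                   B          M          J
  I           0.2353     0.2338    0.01164
  C          -0.2159     -0.144     0.2159
  E          0.01936    0.08984     0.2276
  solve Keq expr → x = 0.07198; check Q = 2.0110e+05
Then change container volume by factor 2 (V_new/V_old).
Step 2:
                   B          M          J
  I         0.009682    0.04492     0.1138
  C         0.004466   0.002977  -0.004466
  E          0.01415     0.0479     0.1093
  solve Keq expr → x = -0.001489; check Q = 2.0110e+05
Then add 0.04533 M of J.
Step 3:
                   B          M          J
  I          0.01415     0.0479     0.1547
  C          0.00451   0.003007   -0.00451
  E          0.01866    0.05091     0.1501
  solve Keq expr → x = -0.001503; check Q = 2.0110e+05

Q₀ = 0.002215; Q < K (proceeds forward)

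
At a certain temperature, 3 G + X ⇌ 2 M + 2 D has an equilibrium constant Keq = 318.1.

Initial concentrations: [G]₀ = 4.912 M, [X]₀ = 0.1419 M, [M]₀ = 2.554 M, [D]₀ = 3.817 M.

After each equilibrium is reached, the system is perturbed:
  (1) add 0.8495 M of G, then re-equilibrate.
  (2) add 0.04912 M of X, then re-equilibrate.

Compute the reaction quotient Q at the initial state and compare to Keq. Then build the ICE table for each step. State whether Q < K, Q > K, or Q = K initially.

Q₀ = 5.651; Q < K (proceeds forward)

Q₀ = 5.651 vs Keq = 318.1 ⇒ Q<K, forward
Step 1:
                    G           X           M           D
  I             4.912      0.1419       2.554       3.817
  C           -0.4118     -0.1373      0.2746      0.2746
  E               4.5     0.00462       2.829       4.092
  solve Keq expr → x = 0.1373; check Q = 318.1
Then add 0.8495 M of G.
Step 2:
                    G           X           M           D
  I              5.35     0.00462       2.829       4.092
  C         -0.005548   -0.001849    0.003698    0.003698
  E             5.344    0.002771       2.832       4.095
  solve Keq expr → x = 0.001849; check Q = 318.1
Then add 0.04912 M of X.
Step 3:
                    G           X           M           D
  I             5.344     0.05189       2.832       4.095
  C           -0.1455    -0.04852     0.09703     0.09703
  E             5.199    0.003375       2.929       4.192
  solve Keq expr → x = 0.04852; check Q = 318.1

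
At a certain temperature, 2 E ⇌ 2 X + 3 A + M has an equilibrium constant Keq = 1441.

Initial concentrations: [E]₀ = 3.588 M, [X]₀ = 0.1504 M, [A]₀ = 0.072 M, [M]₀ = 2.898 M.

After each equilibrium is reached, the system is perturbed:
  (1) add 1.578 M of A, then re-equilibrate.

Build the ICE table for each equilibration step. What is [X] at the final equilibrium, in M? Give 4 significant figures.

Q₀ = 1.9006e-06 vs Keq = 1441 ⇒ Q<K, forward
Step 1:
                   E          X          A          M
  init         3.588     0.1504      0.072      2.898
  Δ           -2.512      2.512      3.768      1.256
  eq           1.076      2.663       3.84      4.154
  solve Keq expr → x = 1.256; check Q = 1441
Then add 1.578 M of A.
Step 2:
                   E          X          A          M
  init         1.076      2.663      5.418      4.154
  Δ           0.3014    -0.3014    -0.4522    -0.1507
  eq           1.377      2.361      4.966      4.003
  solve Keq expr → x = -0.1507; check Q = 1441

[X]_eq = 2.361 M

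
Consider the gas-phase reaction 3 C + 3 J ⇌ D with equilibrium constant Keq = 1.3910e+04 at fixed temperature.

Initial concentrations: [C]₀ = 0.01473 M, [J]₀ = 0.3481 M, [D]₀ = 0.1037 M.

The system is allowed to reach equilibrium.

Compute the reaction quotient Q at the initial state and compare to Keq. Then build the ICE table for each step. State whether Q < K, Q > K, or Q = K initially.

Q₀ = 7.6923e+05; Q > K (proceeds reverse)

Q₀ = 7.6923e+05 vs Keq = 1.3910e+04 ⇒ Q>K, reverse
Step 1:
                    C           J           D
  init        0.01473      0.3481      0.1037
  Δ           0.03439     0.03439    -0.01146
  eq          0.04912      0.3825     0.09224
  solve Keq expr → x = -0.01146; check Q = 1.3910e+04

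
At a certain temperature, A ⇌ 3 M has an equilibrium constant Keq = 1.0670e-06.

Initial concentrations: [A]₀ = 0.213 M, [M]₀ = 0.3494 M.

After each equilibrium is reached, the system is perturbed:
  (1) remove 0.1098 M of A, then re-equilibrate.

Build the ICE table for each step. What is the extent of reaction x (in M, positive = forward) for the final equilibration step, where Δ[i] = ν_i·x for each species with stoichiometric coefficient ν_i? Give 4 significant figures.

Q₀ = 0.2003 vs Keq = 1.0670e-06 ⇒ Q>K, reverse
Step 1:
                    A           M
  init          0.213      0.3494
  Δ            0.1141     -0.3424
  eq           0.3271    0.007041
  solve Keq expr → x = -0.1141; check Q = 1.0670e-06
Then remove 0.1098 M of A.
Step 2:
                    A           M
  init         0.2173    0.007041
  Δ        2.9815e-04 -8.9444e-04
  eq           0.2176    0.006146
  solve Keq expr → x = -2.9815e-04; check Q = 1.0670e-06

x = -2.9815e-04 M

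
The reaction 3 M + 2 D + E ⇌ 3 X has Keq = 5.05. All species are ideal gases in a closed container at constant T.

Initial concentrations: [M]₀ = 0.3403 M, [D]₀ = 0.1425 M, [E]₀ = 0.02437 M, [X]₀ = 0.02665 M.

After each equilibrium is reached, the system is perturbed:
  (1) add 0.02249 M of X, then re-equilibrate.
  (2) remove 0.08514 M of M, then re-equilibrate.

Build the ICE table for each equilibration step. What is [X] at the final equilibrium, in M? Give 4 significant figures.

[X]_eq = 0.03884 M

Q₀ = 0.9706 vs Keq = 5.05 ⇒ Q<K, forward
Step 1:
                   M          D          E          X
  init        0.3403     0.1425    0.02437    0.02665
  Δ         -0.01317  -0.008782  -0.004391    0.01317
  eq          0.3271     0.1337    0.01998    0.03982
  solve Keq expr → x = 0.004391; check Q = 5.05
Then add 0.02249 M of X.
Step 2:
                   M          D          E          X
  init        0.3271     0.1337    0.01998    0.06231
  Δ          0.01516     0.0101   0.005052   -0.01516
  eq          0.3423     0.1438    0.02503    0.04716
  solve Keq expr → x = -0.005052; check Q = 5.05
Then remove 0.08514 M of M.
Step 3:
                   M          D          E          X
  init        0.2571     0.1438    0.02503    0.04716
  Δ         0.008314   0.005543   0.002771  -0.008314
  eq          0.2655     0.1494     0.0278    0.03884
  solve Keq expr → x = -0.002771; check Q = 5.05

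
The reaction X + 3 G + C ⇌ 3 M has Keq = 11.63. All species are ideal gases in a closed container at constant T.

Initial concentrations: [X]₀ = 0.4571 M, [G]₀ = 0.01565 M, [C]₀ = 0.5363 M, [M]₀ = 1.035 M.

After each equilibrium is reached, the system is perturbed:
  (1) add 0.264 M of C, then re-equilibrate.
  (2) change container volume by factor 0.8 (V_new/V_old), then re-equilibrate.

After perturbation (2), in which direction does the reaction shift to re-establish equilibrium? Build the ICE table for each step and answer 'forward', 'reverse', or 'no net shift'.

Q₀ = 1.1799e+06 vs Keq = 11.63 ⇒ Q>K, reverse
Step 1:
                   X          G          C          M
  Initial     0.4571    0.01565     0.5363      1.035
  Change      0.1269     0.3806     0.1269    -0.3806
  Equil        0.584     0.3963     0.6632     0.6544
  solve Keq expr → x = -0.1269; check Q = 11.63
Then add 0.264 M of C.
Step 2:
                   X          G          C          M
  Initial      0.584     0.3963     0.9272     0.6544
  Change   -0.008426   -0.02528  -0.008426    0.02528
  Equil       0.5755      0.371     0.9187     0.6797
  solve Keq expr → x = 0.008426; check Q = 11.63
Then change container volume by factor 0.8 (V_new/V_old).
Step 3:
                   X          G          C          M
  Initial     0.7194     0.4637      1.148     0.8496
  Change    -0.01355   -0.04065   -0.01355    0.04065
  Equil       0.7059     0.4231      1.135     0.8902
  solve Keq expr → x = 0.01355; check Q = 11.63

Direction: forward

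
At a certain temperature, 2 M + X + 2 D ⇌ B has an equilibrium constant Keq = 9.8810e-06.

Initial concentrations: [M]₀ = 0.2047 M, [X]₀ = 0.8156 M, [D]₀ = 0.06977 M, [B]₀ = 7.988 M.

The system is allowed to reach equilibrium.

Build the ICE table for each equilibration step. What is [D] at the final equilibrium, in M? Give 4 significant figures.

[D]_eq = 12.53 M

Q₀ = 4.8016e+04 vs Keq = 9.8810e-06 ⇒ Q>K, reverse
Step 1:
                    M           X           D           B
  I            0.2047      0.8156     0.06977       7.988
  C             12.46       6.232       12.46      -6.232
  E             12.67       7.048       12.53       1.756
  solve Keq expr → x = -6.232; check Q = 9.8810e-06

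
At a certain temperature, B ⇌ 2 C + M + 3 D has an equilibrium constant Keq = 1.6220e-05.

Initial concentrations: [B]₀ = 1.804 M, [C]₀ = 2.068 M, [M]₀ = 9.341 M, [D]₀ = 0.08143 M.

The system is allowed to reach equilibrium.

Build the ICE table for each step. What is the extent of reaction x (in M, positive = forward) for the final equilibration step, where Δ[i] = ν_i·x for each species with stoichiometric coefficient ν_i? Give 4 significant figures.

Q₀ = 0.01196 vs Keq = 1.6220e-05 ⇒ Q>K, reverse
Step 1:
                   B          C          M          D
  Initial      1.804      2.068      9.341    0.08143
  Change     0.02407   -0.04815   -0.02407   -0.07222
  Equil        1.828       2.02      9.317   0.009205
  solve Keq expr → x = -0.02407; check Q = 1.6220e-05

x = -0.02407 M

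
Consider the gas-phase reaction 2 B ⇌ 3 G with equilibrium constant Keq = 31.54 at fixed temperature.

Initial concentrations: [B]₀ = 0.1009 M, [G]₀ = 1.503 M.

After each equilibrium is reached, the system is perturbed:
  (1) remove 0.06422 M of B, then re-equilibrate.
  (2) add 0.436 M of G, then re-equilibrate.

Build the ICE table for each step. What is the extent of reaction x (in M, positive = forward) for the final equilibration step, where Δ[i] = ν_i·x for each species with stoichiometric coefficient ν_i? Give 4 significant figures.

Q₀ = 333.5 vs Keq = 31.54 ⇒ Q>K, reverse
Step 1:
                    B           G
  Initial      0.1009       1.503
  Change       0.1544     -0.2316
  Equil        0.2553       1.271
  solve Keq expr → x = -0.07719; check Q = 31.54
Then remove 0.06422 M of B.
Step 2:
                    B           G
  Initial      0.1911       1.271
  Change      0.04442    -0.06663
  Equil        0.2355       1.205
  solve Keq expr → x = -0.02221; check Q = 31.54
Then add 0.436 M of G.
Step 3:
                    B           G
  Initial      0.2355       1.641
  Change      0.09238     -0.1386
  Equil        0.3279       1.502
  solve Keq expr → x = -0.04619; check Q = 31.54

x = -0.04619 M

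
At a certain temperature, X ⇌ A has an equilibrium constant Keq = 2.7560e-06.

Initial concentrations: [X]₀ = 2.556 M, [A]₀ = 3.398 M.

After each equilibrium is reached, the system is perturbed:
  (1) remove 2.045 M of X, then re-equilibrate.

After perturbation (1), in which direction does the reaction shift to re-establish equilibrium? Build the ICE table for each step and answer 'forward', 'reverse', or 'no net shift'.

Direction: reverse

Q₀ = 1.329 vs Keq = 2.7560e-06 ⇒ Q>K, reverse
Step 1:
                    X           A
  Initial       2.556       3.398
  Change        3.398      -3.398
  Equil         5.954  1.6409e-05
  solve Keq expr → x = -3.398; check Q = 2.7560e-06
Then remove 2.045 M of X.
Step 2:
                    X           A
  Initial       3.909  1.6409e-05
  Change   5.6360e-06 -5.6360e-06
  Equil         3.909  1.0773e-05
  solve Keq expr → x = -5.6360e-06; check Q = 2.7560e-06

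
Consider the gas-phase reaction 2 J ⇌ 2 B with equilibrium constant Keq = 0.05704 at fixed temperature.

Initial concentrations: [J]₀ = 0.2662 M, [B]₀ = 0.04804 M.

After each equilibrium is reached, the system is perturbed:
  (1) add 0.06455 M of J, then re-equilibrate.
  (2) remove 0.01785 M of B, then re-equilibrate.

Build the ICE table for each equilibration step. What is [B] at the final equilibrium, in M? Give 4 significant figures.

Q₀ = 0.03257 vs Keq = 0.05704 ⇒ Q<K, forward
Step 1:
                   J          B
  Initial     0.2662    0.04804
  Change    -0.01254    0.01254
  Equil       0.2537    0.06058
  solve Keq expr → x = 0.006271; check Q = 0.05704
Then add 0.06455 M of J.
Step 2:
                   J          B
  Initial     0.3182    0.06058
  Change    -0.01244    0.01244
  Equil       0.3058    0.07303
  solve Keq expr → x = 0.006222; check Q = 0.05704
Then remove 0.01785 M of B.
Step 3:
                   J          B
  Initial     0.3058    0.05518
  Change    -0.01441    0.01441
  Equil       0.2914    0.06958
  solve Keq expr → x = 0.007204; check Q = 0.05704

[B]_eq = 0.06958 M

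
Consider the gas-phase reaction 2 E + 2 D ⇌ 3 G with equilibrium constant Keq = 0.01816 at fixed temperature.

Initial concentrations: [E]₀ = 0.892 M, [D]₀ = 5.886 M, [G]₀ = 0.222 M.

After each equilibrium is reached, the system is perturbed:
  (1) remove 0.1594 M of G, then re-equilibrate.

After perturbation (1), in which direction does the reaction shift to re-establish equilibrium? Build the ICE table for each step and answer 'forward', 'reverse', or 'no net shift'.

Direction: forward

Q₀ = 3.9691e-04 vs Keq = 0.01816 ⇒ Q<K, forward
Step 1:
                  E         D         G
  init        0.892     5.886     0.222
  Δ         -0.2601   -0.2601    0.3902
  eq         0.6319     5.626    0.6122
  solve Keq expr → x = 0.1301; check Q = 0.01816
Then remove 0.1594 M of G.
Step 2:
                  E         D         G
  init       0.6319     5.626    0.4528
  Δ        -0.07161  -0.07161    0.1074
  eq         0.5602     5.554    0.5602
  solve Keq expr → x = 0.03581; check Q = 0.01816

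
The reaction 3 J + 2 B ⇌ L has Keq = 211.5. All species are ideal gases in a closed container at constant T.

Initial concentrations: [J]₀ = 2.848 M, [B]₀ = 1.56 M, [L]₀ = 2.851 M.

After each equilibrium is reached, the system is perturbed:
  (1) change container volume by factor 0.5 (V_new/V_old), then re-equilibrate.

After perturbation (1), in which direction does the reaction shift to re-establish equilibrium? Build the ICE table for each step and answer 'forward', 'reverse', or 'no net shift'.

Direction: forward

Q₀ = 0.05071 vs Keq = 211.5 ⇒ Q<K, forward
Step 1:
                   J          B          L
  init         2.848       1.56      2.851
  Δ           -2.062     -1.374     0.6872
  eq          0.7863     0.1855      3.538
  solve Keq expr → x = 0.6872; check Q = 211.5
Then change container volume by factor 0.5 (V_new/V_old).
Step 2:
                   J          B          L
  init         1.573      0.371      7.076
  Δ          -0.3515    -0.2343     0.1172
  eq           1.221     0.1367      7.194
  solve Keq expr → x = 0.1172; check Q = 211.5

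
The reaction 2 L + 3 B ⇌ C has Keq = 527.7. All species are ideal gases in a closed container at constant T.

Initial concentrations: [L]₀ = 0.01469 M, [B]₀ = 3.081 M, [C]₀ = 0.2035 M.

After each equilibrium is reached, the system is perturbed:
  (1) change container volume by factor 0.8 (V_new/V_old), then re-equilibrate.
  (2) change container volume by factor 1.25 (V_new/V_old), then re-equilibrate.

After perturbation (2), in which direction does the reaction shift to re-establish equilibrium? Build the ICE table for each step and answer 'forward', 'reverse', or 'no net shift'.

Direction: reverse

Q₀ = 32.24 vs Keq = 527.7 ⇒ Q<K, forward
Step 1:
                    L           B           C
  Initial     0.01469       3.081      0.2035
  Change     -0.01098    -0.01647     0.00549
  Equil       0.00371       3.065       0.209
  solve Keq expr → x = 0.00549; check Q = 527.7
Then change container volume by factor 0.8 (V_new/V_old).
Step 2:
                    L           B           C
  Initial    0.004637       3.831      0.2612
  Change    -0.001662   -0.002493  8.3084e-04
  Equil      0.002975       3.828      0.2621
  solve Keq expr → x = 8.3084e-04; check Q = 527.7
Then change container volume by factor 1.25 (V_new/V_old).
Step 3:
                    L           B           C
  Initial     0.00238       3.063      0.2097
  Change     0.001329    0.001994 -6.6468e-04
  Equil       0.00371       3.065       0.209
  solve Keq expr → x = -6.6468e-04; check Q = 527.7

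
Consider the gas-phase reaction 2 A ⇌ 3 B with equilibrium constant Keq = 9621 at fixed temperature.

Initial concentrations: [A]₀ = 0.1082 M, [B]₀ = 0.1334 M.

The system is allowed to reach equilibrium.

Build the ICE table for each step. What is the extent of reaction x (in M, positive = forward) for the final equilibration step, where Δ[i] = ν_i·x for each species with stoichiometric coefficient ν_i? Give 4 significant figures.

x = 0.05329 M

Q₀ = 0.2028 vs Keq = 9621 ⇒ Q<K, forward
Step 1:
                   A          B
  I           0.1082     0.1334
  C          -0.1066     0.1599
  E         0.001619     0.2933
  solve Keq expr → x = 0.05329; check Q = 9621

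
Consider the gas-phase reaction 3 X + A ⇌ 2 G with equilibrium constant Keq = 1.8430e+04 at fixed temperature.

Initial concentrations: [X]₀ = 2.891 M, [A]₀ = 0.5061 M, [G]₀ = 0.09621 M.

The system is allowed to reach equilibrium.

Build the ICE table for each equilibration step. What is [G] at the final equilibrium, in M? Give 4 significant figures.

[G]_eq = 1.108 M

Q₀ = 7.5694e-04 vs Keq = 1.8430e+04 ⇒ Q<K, forward
Step 1:
                   X          A          G
  I            2.891     0.5061    0.09621
  C           -1.518    -0.5061      1.012
  E            1.373 2.5765e-05      1.108
  solve Keq expr → x = 0.5061; check Q = 1.8430e+04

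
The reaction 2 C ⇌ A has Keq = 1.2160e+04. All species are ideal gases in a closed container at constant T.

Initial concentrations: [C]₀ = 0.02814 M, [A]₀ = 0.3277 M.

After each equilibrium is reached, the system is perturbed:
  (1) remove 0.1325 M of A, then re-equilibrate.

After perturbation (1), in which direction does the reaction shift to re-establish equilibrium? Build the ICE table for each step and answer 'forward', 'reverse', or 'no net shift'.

Direction: forward

Q₀ = 413.8 vs Keq = 1.2160e+04 ⇒ Q<K, forward
Step 1:
                   C          A
  Initial    0.02814     0.3277
  Change    -0.02286    0.01143
  Equil     0.005281     0.3391
  solve Keq expr → x = 0.01143; check Q = 1.2160e+04
Then remove 0.1325 M of A.
Step 2:
                   C          A
  Initial   0.005281     0.2066
  Change   -0.001153 5.7652e-04
  Equil     0.004128     0.2072
  solve Keq expr → x = 5.7652e-04; check Q = 1.2160e+04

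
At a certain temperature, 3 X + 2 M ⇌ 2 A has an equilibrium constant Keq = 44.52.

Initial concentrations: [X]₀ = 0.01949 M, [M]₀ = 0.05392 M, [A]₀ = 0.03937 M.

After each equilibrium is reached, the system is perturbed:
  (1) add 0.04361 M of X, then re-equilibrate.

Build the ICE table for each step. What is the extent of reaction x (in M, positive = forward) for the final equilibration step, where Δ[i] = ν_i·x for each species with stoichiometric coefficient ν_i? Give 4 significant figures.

x = 0.00334 M

Q₀ = 7.2010e+04 vs Keq = 44.52 ⇒ Q>K, reverse
Step 1:
                   X          M          A
  Initial    0.01949    0.05392    0.03937
  Change     0.04521    0.03014   -0.03014
  Equil       0.0647    0.08406    0.00923
  solve Keq expr → x = -0.01507; check Q = 44.52
Then add 0.04361 M of X.
Step 2:
                   X          M          A
  Initial     0.1083    0.08406    0.00923
  Change    -0.01002   -0.00668    0.00668
  Equil      0.09829    0.07738    0.01591
  solve Keq expr → x = 0.00334; check Q = 44.52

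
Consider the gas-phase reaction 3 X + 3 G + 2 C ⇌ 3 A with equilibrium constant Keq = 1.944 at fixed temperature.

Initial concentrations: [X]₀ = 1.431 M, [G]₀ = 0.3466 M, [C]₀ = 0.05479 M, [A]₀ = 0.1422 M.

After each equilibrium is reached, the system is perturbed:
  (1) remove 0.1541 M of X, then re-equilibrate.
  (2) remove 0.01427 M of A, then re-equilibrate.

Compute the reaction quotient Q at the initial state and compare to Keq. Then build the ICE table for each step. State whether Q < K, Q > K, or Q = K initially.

Q₀ = 7.85; Q > K (proceeds reverse)

Q₀ = 7.85 vs Keq = 1.944 ⇒ Q>K, reverse
Step 1:
                    X           G           C           A
  I             1.431      0.3466     0.05479      0.1422
  C           0.02544     0.02544     0.01696    -0.02544
  E             1.456       0.372     0.07175      0.1168
  solve Keq expr → x = -0.008479; check Q = 1.944
Then remove 0.1541 M of X.
Step 2:
                    X           G           C           A
  I             1.302       0.372     0.07175      0.1168
  C          0.006127    0.006127    0.004084   -0.006127
  E             1.308      0.3782     0.07583      0.1106
  solve Keq expr → x = -0.002042; check Q = 1.944
Then remove 0.01427 M of A.
Step 3:
                    X           G           C           A
  I             1.308      0.3782     0.07583     0.09637
  C         -0.007081   -0.007081   -0.004721    0.007081
  E             1.301      0.3711     0.07111      0.1034
  solve Keq expr → x = 0.00236; check Q = 1.944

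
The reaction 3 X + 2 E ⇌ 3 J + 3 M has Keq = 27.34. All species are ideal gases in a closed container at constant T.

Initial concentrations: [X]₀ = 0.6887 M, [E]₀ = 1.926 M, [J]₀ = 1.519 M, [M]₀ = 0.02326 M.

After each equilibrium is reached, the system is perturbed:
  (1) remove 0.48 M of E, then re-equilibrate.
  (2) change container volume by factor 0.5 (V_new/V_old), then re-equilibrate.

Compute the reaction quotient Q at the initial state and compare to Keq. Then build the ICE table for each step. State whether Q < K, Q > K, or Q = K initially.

Q₀ = 3.6400e-05 vs Keq = 27.34 ⇒ Q<K, forward
Step 1:
                   X          E          J          M
  Initial     0.6887      1.926      1.519    0.02326
  Change     -0.4591    -0.3061     0.4591     0.4591
  Equil       0.2296       1.62      1.978     0.4823
  solve Keq expr → x = 0.153; check Q = 27.34
Then remove 0.48 M of E.
Step 2:
                   X          E          J          M
  Initial     0.2296       1.14      1.978     0.4823
  Change     0.03294    0.02196   -0.03294   -0.03294
  Equil       0.2626      1.162      1.945     0.4494
  solve Keq expr → x = -0.01098; check Q = 27.34
Then change container volume by factor 0.5 (V_new/V_old).
Step 3:
                   X          E          J          M
  Initial     0.5251      2.324       3.89     0.8988
  Change     0.06803    0.04535   -0.06803   -0.06803
  Equil       0.5931      2.369      3.822     0.8308
  solve Keq expr → x = -0.02268; check Q = 27.34

Q₀ = 3.6400e-05; Q < K (proceeds forward)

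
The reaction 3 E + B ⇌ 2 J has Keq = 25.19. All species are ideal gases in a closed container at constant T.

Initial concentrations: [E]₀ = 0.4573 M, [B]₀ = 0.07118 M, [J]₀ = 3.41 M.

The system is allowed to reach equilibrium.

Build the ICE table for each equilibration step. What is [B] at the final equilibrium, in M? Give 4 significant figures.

[B]_eq = 0.2798 M

Q₀ = 1708 vs Keq = 25.19 ⇒ Q>K, reverse
Step 1:
                   E          B          J
  Initial     0.4573    0.07118       3.41
  Change      0.6259     0.2086    -0.4172
  Equil        1.083     0.2798      2.993
  solve Keq expr → x = -0.2086; check Q = 25.19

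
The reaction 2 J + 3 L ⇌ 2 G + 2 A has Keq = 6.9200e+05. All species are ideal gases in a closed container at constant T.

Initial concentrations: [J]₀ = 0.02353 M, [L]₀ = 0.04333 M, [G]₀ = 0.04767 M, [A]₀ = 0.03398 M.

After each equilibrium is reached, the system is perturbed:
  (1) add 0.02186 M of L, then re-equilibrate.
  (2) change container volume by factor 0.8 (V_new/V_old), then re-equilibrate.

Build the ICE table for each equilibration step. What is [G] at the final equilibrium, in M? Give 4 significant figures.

Q₀ = 58.25 vs Keq = 6.9200e+05 ⇒ Q<K, forward
Step 1:
                  J         L         G         A
  Initial   0.02353   0.04333   0.04767   0.03398
  Change   -0.02042  -0.03063   0.02042   0.02042
  Equil    0.003111    0.0127   0.06809    0.0544
  solve Keq expr → x = 0.01021; check Q = 6.9200e+05
Then add 0.02186 M of L.
Step 2:
                  J         L         G         A
  Initial  0.003111   0.03456   0.06809    0.0544
  Change  -0.002242 -0.003363  0.002242  0.002242
  Equil   8.6901e-04    0.0312   0.07033   0.05664
  solve Keq expr → x = 0.001121; check Q = 6.9200e+05
Then change container volume by factor 0.8 (V_new/V_old).
Step 3:
                  J         L         G         A
  Initial  0.001086     0.039   0.08791    0.0708
  Change  -1.0606e-04 -1.5909e-04 1.0606e-04 1.0606e-04
  Equil   9.8020e-04   0.03884   0.08802   0.07091
  solve Keq expr → x = 5.3029e-05; check Q = 6.9200e+05

[G]_eq = 0.08802 M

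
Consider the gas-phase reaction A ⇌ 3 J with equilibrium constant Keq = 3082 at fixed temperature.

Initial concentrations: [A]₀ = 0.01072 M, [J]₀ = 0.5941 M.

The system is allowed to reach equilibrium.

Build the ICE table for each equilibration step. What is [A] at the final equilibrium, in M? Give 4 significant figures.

[A]_eq = 7.9604e-05 M

Q₀ = 19.56 vs Keq = 3082 ⇒ Q<K, forward
Step 1:
                  A         J
  init      0.01072    0.5941
  Δ        -0.01064   0.03192
  eq      7.9604e-05     0.626
  solve Keq expr → x = 0.01064; check Q = 3082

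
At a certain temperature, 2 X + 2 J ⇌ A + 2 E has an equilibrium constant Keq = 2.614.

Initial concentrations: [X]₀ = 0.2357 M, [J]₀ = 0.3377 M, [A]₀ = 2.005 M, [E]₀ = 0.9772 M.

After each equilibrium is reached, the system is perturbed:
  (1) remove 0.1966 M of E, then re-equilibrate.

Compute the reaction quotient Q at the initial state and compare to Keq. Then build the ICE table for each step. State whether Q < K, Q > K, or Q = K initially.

Q₀ = 302.2; Q > K (proceeds reverse)

Q₀ = 302.2 vs Keq = 2.614 ⇒ Q>K, reverse
Step 1:
                   X          J          A          E
  init        0.2357     0.3377      2.005     0.9772
  Δ           0.4047     0.4047    -0.2023    -0.4047
  eq          0.6404     0.7424      1.803     0.5725
  solve Keq expr → x = -0.2023; check Q = 2.614
Then remove 0.1966 M of E.
Step 2:
                   X          J          A          E
  init        0.6404     0.7424      1.803     0.3759
  Δ         -0.07454   -0.07454    0.03727    0.07454
  eq          0.5659     0.6679       1.84     0.4504
  solve Keq expr → x = 0.03727; check Q = 2.614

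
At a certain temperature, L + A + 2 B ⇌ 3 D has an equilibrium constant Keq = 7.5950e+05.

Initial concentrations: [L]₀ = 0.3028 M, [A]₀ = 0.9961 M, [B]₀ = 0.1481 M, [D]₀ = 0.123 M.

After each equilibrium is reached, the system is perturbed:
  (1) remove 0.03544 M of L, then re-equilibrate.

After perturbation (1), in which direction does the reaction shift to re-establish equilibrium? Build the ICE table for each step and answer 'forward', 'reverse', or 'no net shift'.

Direction: reverse

Q₀ = 0.2813 vs Keq = 7.5950e+05 ⇒ Q<K, forward
Step 1:
                  L         A         B         D
  I          0.3028    0.9961    0.1481     0.123
  C         -0.0738   -0.0738   -0.1476    0.2214
  E           0.229    0.9223 5.0462e-04    0.3444
  solve Keq expr → x = 0.0738; check Q = 7.5950e+05
Then remove 0.03544 M of L.
Step 2:
                  L         A         B         D
  I          0.1936    0.9223 5.0462e-04    0.3444
  C       2.2030e-05 2.2030e-05 4.4060e-05 -6.6089e-05
  E          0.1936    0.9223 5.4868e-04    0.3443
  solve Keq expr → x = -2.2030e-05; check Q = 7.5950e+05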